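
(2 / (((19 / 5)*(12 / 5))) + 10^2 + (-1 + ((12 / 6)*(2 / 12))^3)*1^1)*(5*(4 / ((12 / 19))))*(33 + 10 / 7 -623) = -1048921100 / 567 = -1849949.03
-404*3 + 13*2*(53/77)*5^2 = -58874/77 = -764.60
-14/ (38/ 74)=-518/ 19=-27.26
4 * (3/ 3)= 4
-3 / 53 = -0.06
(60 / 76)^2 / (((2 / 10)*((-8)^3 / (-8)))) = 1125 / 23104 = 0.05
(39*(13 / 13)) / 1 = 39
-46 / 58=-23 / 29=-0.79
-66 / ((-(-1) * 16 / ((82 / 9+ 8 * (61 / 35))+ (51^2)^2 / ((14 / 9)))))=-30139130219 / 1680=-17939958.46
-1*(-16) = 16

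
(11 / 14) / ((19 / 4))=22 / 133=0.17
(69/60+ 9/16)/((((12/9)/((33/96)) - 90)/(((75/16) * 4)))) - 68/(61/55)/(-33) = 49431775/33285504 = 1.49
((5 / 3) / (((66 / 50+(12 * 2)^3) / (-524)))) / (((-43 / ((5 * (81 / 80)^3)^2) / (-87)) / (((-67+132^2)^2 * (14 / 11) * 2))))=-754232980644174501253539 / 285709712752640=-2639857684.14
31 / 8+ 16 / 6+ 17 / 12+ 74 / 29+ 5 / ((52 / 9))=102925 / 9048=11.38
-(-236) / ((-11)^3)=-236 / 1331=-0.18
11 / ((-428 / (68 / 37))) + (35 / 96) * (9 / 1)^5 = 2727368911 / 126688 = 21528.23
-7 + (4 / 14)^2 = -339 / 49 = -6.92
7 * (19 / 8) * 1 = 133 / 8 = 16.62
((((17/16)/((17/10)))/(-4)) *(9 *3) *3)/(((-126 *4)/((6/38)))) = 135/34048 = 0.00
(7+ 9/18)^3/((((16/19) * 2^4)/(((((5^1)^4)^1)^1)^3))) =15655517578125/2048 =7644295692.44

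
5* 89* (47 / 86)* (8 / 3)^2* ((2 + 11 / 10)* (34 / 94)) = 750448 / 387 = 1939.14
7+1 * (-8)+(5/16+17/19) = 63/304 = 0.21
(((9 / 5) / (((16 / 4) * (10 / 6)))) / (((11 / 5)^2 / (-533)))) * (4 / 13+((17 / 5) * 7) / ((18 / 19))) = -3659619 / 4840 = -756.12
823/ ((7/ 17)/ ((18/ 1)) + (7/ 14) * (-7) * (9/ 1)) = -125919/ 4816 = -26.15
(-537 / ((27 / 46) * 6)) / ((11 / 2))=-8234 / 297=-27.72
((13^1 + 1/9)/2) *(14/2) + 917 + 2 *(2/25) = 963.05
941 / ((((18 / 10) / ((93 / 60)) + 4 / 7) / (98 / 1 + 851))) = 193782953 / 376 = 515380.19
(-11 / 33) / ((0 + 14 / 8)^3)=-64 / 1029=-0.06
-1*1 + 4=3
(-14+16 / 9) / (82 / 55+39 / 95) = -114950 / 17883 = -6.43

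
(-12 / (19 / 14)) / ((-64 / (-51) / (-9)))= 9639 / 152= 63.41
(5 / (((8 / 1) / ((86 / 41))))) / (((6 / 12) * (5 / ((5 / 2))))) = 215 / 164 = 1.31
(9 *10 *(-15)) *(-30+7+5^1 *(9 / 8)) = 93825 / 4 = 23456.25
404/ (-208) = -101/ 52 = -1.94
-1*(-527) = 527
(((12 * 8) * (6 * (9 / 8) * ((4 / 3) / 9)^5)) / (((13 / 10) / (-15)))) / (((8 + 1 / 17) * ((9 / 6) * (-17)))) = 819200 / 315498807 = 0.00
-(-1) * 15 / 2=15 / 2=7.50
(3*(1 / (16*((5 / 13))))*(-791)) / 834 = -10283 / 22240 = -0.46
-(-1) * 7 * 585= 4095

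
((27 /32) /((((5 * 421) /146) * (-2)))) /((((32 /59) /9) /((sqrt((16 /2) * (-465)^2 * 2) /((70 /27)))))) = -2628015111 /7544320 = -348.34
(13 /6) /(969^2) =13 /5633766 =0.00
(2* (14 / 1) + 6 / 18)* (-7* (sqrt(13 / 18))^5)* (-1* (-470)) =-23630425* sqrt(26) / 2916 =-41320.99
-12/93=-4/31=-0.13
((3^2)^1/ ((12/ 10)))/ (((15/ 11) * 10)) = 11/ 20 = 0.55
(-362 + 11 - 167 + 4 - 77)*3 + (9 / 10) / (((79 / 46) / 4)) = -699507 / 395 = -1770.90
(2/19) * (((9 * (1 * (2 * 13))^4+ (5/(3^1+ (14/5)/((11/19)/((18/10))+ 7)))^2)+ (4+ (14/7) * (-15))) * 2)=1843907811015208/2129606811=865844.25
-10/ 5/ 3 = -2/ 3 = -0.67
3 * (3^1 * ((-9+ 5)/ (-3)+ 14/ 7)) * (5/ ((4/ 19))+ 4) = 1665/ 2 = 832.50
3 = 3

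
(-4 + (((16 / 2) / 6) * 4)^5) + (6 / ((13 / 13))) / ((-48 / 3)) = 8380103 / 1944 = 4310.75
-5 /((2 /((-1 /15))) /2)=1 /3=0.33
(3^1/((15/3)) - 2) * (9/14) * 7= -63/10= -6.30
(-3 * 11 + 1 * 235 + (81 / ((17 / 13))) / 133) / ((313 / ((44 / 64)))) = 5035525 / 11323088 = 0.44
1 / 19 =0.05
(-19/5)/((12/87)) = -551/20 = -27.55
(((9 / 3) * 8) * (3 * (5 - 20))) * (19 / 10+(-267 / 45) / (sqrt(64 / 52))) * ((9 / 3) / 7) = -6156 / 7+4806 * sqrt(13) / 7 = 1596.04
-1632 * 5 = -8160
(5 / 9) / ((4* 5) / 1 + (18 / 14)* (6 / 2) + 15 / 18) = 70 / 3111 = 0.02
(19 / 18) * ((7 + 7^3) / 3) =3325 / 27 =123.15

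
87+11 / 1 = 98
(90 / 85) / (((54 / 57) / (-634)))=-12046 / 17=-708.59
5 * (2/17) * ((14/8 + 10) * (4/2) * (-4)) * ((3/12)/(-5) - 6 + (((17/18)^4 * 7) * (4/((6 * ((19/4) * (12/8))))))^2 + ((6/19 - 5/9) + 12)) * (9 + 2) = -77854514114713523/21398395868937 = -3638.33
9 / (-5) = -9 / 5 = -1.80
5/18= 0.28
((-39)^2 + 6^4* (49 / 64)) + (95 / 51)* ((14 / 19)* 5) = 514103 / 204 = 2520.11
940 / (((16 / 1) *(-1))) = -58.75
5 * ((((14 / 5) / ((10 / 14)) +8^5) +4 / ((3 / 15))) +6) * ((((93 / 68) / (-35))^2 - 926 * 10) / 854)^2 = 563969967956332621170393387 / 29250519425607200000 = 19280682.16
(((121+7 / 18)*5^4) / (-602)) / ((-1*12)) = 1365625 / 130032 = 10.50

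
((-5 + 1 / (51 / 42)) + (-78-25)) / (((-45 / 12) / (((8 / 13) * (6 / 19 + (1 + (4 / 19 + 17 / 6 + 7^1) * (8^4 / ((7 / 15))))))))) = 45574196160 / 29393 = 1550511.90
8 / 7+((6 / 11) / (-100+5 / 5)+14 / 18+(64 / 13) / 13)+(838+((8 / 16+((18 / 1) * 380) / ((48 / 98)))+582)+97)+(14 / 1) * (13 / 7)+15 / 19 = 759368102225 / 48954906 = 15511.58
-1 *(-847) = 847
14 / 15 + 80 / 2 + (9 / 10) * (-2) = 587 / 15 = 39.13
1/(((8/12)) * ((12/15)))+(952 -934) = 159/8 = 19.88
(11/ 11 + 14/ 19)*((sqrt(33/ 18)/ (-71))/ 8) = -11*sqrt(66)/ 21584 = -0.00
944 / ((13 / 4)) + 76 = 4764 / 13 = 366.46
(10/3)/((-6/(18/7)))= -10/7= -1.43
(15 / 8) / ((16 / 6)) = 45 / 64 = 0.70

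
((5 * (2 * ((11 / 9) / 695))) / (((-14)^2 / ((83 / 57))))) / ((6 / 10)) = 4565 / 20964258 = 0.00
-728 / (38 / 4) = -1456 / 19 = -76.63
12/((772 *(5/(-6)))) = -18/965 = -0.02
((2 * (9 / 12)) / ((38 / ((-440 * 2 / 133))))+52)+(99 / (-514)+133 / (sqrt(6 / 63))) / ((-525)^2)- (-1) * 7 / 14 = 52.24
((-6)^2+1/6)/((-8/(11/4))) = -2387/192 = -12.43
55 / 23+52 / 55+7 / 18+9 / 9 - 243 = -5425507 / 22770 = -238.27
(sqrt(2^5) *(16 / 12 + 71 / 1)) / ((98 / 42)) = 124 *sqrt(2) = 175.36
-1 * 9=-9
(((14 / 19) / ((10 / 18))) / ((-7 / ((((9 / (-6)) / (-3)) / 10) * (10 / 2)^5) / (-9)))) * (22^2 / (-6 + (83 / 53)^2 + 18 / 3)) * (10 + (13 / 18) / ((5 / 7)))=75786749775 / 130891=579006.58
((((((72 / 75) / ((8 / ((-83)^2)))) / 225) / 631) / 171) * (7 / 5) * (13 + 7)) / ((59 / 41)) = 0.00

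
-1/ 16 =-0.06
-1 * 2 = -2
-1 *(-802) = 802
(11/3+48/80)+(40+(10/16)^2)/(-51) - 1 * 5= -24893/16320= -1.53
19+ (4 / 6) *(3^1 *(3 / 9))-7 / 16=923 / 48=19.23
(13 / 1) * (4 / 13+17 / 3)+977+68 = 1122.67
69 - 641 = -572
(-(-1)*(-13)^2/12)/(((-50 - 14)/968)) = -20449/96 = -213.01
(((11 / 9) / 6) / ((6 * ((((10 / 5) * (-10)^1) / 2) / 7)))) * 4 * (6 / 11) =-7 / 135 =-0.05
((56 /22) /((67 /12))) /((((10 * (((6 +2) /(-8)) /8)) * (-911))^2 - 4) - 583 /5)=26880 /76449361549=0.00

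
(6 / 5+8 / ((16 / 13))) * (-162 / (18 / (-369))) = 255717 / 10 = 25571.70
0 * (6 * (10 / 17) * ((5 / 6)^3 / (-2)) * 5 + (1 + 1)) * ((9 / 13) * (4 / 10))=0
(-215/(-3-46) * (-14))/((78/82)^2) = -722830/10647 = -67.89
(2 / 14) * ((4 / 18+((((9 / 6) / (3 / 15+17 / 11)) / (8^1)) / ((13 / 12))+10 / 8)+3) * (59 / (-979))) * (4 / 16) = -4039199 / 410522112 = -0.01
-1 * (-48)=48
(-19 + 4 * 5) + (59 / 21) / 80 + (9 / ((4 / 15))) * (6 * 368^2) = 46071246539 / 1680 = 27423361.04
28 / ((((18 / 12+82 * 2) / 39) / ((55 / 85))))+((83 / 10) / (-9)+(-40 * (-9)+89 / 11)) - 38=1857493639 / 5570730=333.44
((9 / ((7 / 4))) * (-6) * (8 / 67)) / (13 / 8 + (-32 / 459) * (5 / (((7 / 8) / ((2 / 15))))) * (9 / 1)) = -2115072 / 658409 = -3.21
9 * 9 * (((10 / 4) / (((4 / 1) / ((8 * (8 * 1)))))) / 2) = 1620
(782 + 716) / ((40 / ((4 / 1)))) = 749 / 5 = 149.80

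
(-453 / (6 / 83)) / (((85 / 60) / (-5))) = 375990 / 17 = 22117.06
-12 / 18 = -2 / 3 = -0.67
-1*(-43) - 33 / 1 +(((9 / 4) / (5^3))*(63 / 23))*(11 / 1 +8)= 125773 / 11500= 10.94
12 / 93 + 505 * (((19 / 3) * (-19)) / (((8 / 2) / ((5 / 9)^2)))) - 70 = -143391727 / 30132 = -4758.79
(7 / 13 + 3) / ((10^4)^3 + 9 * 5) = 46 / 13000000000585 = 0.00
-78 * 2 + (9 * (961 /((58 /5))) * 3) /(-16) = -274503 /928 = -295.80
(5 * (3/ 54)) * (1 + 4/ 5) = 0.50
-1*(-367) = 367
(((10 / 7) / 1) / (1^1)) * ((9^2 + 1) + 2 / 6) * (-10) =-24700 / 21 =-1176.19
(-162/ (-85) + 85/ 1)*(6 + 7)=96031/ 85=1129.78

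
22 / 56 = 11 / 28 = 0.39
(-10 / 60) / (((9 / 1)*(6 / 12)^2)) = -0.07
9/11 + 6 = 75/11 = 6.82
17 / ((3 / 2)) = 34 / 3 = 11.33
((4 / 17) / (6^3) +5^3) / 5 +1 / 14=402776 / 16065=25.07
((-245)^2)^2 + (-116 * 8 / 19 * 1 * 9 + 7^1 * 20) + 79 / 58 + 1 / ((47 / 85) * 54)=2519286285516385 / 699219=3603000326.82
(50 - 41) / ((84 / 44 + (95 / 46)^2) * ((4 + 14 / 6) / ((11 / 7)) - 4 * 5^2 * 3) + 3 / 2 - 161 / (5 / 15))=-6912972 / 1773469339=-0.00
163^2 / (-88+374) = 26569 / 286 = 92.90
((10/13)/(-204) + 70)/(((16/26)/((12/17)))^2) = 3619785/39304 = 92.10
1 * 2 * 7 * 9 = 126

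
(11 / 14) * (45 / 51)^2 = 2475 / 4046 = 0.61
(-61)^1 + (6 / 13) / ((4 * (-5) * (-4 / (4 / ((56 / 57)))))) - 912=-7083269 / 7280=-972.98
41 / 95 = 0.43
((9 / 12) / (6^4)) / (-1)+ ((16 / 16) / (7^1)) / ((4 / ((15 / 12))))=0.04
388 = 388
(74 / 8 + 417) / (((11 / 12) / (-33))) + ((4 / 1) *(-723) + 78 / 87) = -528847 / 29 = -18236.10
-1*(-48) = 48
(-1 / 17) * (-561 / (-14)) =-33 / 14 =-2.36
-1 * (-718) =718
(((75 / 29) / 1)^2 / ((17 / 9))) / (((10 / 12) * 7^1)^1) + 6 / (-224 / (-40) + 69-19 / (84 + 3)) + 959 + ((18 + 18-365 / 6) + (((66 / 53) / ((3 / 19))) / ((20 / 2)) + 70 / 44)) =937.23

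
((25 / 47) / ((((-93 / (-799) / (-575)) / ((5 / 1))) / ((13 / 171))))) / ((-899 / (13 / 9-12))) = -79421875 / 6772167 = -11.73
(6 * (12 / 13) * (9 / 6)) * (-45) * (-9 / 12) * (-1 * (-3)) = 10935 / 13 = 841.15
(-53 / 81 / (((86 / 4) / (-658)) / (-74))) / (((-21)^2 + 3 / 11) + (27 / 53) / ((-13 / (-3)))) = -39117886808 / 11651669451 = -3.36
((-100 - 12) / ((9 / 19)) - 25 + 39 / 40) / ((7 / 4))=-93769 / 630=-148.84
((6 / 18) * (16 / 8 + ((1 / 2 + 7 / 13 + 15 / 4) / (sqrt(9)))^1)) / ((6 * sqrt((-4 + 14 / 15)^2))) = 935 / 14352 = 0.07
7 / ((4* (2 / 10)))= 35 / 4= 8.75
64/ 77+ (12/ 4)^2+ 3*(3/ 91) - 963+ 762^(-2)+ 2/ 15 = -395621595137/ 415160460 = -952.94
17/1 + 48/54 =17.89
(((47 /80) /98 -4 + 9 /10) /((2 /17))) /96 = -412369 /1505280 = -0.27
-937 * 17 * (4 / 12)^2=-15929 / 9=-1769.89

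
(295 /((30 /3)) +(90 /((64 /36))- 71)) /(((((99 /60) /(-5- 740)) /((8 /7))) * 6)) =-543850 /693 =-784.78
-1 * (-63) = 63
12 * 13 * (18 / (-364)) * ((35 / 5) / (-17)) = 54 / 17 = 3.18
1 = 1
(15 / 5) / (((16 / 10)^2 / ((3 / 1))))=3.52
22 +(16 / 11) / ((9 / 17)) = 2450 / 99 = 24.75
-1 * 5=-5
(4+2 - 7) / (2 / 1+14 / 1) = -1 / 16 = -0.06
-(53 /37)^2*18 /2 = -25281 /1369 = -18.47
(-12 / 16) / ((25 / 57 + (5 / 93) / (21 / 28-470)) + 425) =-3316659 / 1881379160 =-0.00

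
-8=-8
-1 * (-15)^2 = -225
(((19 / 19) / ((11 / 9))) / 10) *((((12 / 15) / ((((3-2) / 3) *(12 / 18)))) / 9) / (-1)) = -9 / 275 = -0.03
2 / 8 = 1 / 4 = 0.25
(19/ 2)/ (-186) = -19/ 372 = -0.05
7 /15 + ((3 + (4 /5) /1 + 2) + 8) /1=214 /15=14.27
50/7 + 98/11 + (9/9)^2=1313/77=17.05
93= 93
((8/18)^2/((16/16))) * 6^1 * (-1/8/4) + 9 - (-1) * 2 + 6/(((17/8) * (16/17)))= 377/27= 13.96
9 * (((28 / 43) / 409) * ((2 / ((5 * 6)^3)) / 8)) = 7 / 52761000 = 0.00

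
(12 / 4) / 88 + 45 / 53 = 0.88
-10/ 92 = -5/ 46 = -0.11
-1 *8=-8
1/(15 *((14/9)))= 3/70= 0.04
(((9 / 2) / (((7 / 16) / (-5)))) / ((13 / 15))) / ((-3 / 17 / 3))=91800 / 91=1008.79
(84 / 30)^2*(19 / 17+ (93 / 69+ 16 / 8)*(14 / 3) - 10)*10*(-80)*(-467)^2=-10815623222656 / 1173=-9220480155.72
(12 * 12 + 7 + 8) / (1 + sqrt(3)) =-159 / 2 + 159 * sqrt(3) / 2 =58.20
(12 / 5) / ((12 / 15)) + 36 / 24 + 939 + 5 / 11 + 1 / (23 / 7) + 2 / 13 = 6212347 / 6578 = 944.41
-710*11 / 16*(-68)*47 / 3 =3120095 / 6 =520015.83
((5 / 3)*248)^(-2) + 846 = 1300809609 / 1537600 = 846.00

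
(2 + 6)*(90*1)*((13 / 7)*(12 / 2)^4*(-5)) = -60652800 / 7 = -8664685.71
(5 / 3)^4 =625 / 81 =7.72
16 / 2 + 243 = 251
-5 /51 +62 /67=2827 /3417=0.83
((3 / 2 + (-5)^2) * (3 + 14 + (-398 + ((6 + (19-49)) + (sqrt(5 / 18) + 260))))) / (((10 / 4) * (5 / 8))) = -12296 / 5 + 212 * sqrt(10) / 75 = -2450.26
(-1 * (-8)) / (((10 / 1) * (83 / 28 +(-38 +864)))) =112 / 116055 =0.00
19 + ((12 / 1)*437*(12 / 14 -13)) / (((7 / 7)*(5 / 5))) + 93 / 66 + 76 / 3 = -29397707 / 462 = -63631.40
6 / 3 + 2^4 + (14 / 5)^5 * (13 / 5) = 7272962 / 15625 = 465.47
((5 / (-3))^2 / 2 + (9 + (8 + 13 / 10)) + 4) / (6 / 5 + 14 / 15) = 533 / 48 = 11.10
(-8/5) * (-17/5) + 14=486/25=19.44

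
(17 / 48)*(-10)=-85 / 24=-3.54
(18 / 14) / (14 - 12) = 9 / 14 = 0.64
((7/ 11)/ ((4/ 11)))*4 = 7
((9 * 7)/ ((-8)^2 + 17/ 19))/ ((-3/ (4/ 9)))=-532/ 3699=-0.14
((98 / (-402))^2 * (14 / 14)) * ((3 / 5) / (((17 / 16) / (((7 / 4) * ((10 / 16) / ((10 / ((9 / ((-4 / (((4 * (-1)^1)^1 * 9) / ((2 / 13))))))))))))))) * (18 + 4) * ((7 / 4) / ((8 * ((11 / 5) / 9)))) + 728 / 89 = 40188284591 / 869357696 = 46.23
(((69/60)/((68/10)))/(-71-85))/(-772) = 23/16378752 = 0.00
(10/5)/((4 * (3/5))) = 5/6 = 0.83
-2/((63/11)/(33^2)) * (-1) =2662/7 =380.29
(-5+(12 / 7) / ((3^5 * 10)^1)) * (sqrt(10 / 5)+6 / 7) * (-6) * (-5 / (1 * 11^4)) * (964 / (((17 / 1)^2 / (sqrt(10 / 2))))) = -27325544 * sqrt(10) / 799706061 - 54651088 * sqrt(5) / 1865980809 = -0.17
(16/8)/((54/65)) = 65/27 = 2.41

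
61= 61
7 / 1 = 7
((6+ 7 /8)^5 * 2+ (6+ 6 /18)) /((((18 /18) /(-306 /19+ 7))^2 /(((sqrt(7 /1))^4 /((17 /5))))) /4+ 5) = 11073439184246705 /1802136416256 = 6144.62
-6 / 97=-0.06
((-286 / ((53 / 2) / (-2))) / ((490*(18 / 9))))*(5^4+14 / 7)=13.81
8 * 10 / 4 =20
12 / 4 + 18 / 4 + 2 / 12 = 23 / 3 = 7.67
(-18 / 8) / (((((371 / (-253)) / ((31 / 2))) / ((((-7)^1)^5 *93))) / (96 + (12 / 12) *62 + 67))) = -3546356172975 / 424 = -8364047577.77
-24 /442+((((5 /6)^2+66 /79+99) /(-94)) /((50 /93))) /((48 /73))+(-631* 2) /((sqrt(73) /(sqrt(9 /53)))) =-3786* sqrt(3869) /3869-145555092161 /47265004800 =-63.95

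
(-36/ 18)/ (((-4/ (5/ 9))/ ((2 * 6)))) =10/ 3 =3.33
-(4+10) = -14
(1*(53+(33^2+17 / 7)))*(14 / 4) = 8011 / 2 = 4005.50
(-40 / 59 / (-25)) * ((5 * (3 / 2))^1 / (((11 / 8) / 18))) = 1728 / 649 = 2.66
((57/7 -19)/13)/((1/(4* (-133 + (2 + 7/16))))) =39691/91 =436.16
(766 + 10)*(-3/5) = -2328/5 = -465.60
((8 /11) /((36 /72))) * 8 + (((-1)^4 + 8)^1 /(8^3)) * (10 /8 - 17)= 11.36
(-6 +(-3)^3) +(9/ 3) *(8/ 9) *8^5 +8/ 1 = 262069/ 3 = 87356.33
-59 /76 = -0.78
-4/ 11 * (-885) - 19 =3331/ 11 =302.82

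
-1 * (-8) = 8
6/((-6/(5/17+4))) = -4.29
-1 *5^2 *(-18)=450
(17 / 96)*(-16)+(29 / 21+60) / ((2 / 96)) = 123625 / 42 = 2943.45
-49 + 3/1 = -46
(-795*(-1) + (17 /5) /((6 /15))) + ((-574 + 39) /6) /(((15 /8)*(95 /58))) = 774.47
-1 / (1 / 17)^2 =-289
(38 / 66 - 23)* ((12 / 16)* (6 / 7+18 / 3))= -8880 / 77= -115.32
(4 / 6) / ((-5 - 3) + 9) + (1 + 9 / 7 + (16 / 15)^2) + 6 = 15892 / 1575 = 10.09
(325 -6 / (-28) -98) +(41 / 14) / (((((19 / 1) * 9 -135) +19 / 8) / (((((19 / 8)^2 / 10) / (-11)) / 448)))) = 385001759279 / 1694443520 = 227.21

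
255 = 255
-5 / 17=-0.29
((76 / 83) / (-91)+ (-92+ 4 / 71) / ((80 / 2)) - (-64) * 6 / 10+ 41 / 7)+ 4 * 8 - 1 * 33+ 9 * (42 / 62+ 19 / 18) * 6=1597452079 / 11874395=134.53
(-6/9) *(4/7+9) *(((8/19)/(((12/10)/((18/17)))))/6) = -2680/6783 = -0.40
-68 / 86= -34 / 43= -0.79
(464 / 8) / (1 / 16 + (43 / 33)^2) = 1010592 / 30673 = 32.95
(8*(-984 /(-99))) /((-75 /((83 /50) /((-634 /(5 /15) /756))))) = 1524544 /2179375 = 0.70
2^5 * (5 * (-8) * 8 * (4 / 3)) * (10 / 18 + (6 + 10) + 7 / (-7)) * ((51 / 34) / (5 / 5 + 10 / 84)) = -40140800 / 141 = -284686.52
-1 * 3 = -3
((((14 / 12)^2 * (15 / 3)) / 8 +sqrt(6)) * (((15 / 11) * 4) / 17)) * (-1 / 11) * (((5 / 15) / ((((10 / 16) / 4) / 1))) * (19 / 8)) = -304 * sqrt(6) / 2057- 4655 / 37026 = -0.49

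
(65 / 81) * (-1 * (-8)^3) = 33280 / 81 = 410.86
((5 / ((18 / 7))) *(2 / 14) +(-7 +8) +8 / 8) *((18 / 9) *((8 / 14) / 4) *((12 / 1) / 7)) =1.12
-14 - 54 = -68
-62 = -62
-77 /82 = -0.94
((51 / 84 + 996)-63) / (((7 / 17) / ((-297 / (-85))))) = 7763877 / 980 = 7922.32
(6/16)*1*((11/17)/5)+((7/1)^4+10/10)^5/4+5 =13592956801568648873/680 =19989642355248013.05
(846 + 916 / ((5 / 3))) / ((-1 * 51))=-2326 / 85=-27.36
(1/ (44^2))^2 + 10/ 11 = 3407361/ 3748096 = 0.91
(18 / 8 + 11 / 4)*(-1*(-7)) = 35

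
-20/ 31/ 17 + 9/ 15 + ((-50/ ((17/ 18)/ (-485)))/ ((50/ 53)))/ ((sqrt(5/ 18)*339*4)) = 1481/ 2635 + 46269*sqrt(10)/ 3842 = 38.65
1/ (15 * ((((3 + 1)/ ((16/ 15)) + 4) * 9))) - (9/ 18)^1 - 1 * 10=-87877/ 8370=-10.50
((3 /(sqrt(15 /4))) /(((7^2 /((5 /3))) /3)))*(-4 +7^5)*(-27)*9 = -8166258*sqrt(15) /49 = -645464.92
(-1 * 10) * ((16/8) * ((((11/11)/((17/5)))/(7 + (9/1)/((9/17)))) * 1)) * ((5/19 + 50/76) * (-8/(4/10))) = 4375/969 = 4.51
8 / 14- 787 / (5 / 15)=-16523 / 7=-2360.43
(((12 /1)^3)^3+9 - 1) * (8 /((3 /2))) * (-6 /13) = -165112971520 /13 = -12700997809.23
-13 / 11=-1.18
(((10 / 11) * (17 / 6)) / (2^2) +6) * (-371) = -325367 / 132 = -2464.90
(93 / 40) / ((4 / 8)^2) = 93 / 10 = 9.30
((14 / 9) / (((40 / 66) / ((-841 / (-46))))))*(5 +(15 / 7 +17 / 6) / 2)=351.38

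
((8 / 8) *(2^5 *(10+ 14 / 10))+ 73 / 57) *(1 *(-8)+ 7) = -104333 / 285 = -366.08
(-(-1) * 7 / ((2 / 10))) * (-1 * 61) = -2135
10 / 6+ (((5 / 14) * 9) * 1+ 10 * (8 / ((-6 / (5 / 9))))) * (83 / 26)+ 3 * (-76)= -2355959 / 9828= -239.72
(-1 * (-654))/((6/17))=1853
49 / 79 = 0.62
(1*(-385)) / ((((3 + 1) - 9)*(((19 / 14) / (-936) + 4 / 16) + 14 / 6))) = 1009008 / 33833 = 29.82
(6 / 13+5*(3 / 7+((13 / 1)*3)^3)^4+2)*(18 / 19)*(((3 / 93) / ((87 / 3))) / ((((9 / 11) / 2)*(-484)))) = -1932383639308470855363872 / 5864641783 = -329497301081529.82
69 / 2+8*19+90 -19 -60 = 395 / 2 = 197.50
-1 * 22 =-22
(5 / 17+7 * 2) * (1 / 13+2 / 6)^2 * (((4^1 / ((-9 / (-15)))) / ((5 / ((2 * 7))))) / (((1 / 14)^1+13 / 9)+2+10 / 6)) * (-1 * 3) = -48771072 / 1876069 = -26.00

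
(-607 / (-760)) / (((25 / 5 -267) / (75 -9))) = -20031 / 99560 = -0.20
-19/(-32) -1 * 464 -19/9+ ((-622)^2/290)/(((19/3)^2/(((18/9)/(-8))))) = -7143192221/15075360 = -473.83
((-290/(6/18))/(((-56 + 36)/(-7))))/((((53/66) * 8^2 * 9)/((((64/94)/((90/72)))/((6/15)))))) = -2233/2491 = -0.90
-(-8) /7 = 8 /7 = 1.14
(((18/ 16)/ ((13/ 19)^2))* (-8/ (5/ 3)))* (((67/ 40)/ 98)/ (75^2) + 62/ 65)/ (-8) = 296114803293/ 215306000000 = 1.38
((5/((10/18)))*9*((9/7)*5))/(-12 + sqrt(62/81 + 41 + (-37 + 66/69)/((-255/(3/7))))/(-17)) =-500435846325/11521087064 + 557685*sqrt(39655284515)/80647609448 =-42.06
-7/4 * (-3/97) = 21/388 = 0.05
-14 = -14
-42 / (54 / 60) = -140 / 3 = -46.67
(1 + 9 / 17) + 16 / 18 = 370 / 153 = 2.42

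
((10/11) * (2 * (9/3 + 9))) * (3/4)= 180/11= 16.36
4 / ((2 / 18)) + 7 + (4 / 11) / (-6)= 1417 / 33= 42.94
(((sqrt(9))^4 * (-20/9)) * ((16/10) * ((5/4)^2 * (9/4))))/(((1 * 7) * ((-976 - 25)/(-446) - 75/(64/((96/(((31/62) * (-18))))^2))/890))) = -120570525/1745989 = -69.06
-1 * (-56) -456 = -400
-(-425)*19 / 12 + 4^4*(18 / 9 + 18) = 69515 / 12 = 5792.92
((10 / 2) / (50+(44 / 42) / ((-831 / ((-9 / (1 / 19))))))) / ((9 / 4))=9695 / 219078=0.04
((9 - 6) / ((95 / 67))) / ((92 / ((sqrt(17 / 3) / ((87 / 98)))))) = 3283 * sqrt(51) / 380190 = 0.06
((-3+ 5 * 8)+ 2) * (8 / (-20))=-78 / 5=-15.60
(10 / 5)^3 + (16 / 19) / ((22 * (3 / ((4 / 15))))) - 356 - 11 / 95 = -3273997 / 9405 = -348.11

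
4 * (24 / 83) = 96 / 83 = 1.16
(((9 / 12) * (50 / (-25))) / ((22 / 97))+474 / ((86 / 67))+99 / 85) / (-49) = -58511163 / 7880180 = -7.43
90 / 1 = 90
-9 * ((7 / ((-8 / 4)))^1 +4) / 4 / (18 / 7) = -7 / 16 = -0.44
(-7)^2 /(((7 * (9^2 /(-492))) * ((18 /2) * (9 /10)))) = -11480 /2187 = -5.25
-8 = -8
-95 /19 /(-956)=5 /956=0.01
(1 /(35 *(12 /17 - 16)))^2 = 289 /82810000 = 0.00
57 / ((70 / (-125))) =-1425 / 14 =-101.79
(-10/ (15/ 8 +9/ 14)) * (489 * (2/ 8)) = -22820/ 47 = -485.53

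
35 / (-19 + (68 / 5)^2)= 875 / 4149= 0.21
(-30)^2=900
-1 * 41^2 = -1681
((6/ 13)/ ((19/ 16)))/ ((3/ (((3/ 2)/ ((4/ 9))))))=108/ 247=0.44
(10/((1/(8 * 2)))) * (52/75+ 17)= 42464/15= 2830.93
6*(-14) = -84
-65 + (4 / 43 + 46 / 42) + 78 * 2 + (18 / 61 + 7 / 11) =56422441 / 605913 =93.12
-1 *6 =-6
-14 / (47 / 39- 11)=273 / 191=1.43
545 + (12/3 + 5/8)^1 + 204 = 6029/8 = 753.62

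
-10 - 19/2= -39/2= -19.50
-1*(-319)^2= -101761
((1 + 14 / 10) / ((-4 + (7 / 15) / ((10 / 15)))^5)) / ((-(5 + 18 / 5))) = 400000 / 560940633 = 0.00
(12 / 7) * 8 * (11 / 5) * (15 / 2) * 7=1584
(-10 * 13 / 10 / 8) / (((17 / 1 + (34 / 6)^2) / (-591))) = 5319 / 272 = 19.56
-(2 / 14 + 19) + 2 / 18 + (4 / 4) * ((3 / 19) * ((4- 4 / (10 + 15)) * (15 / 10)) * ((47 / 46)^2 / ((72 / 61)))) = -577089889 / 31660650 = -18.23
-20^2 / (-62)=200 / 31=6.45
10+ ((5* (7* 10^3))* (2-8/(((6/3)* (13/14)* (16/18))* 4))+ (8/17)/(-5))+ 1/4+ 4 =27610.31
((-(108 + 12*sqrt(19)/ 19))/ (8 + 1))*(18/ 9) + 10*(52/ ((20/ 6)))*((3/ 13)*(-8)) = -312 - 8*sqrt(19)/ 57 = -312.61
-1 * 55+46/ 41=-53.88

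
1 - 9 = -8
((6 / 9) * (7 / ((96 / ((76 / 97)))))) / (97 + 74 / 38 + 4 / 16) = 361 / 940221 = 0.00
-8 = -8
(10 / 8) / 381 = 5 / 1524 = 0.00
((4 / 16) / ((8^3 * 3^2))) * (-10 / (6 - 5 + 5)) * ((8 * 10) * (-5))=125 / 3456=0.04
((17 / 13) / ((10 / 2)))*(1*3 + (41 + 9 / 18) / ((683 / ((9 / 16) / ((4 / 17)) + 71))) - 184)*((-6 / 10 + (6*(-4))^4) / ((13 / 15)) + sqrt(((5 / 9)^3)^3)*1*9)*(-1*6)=3644113625*sqrt(5) / 46028736 + 3917248308078633 / 36936640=106053361.84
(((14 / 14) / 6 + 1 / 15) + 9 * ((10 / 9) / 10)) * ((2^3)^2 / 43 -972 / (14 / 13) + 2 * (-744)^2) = 6159712751 / 4515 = 1364277.46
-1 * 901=-901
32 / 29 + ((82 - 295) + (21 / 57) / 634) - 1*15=-79262477 / 349334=-226.90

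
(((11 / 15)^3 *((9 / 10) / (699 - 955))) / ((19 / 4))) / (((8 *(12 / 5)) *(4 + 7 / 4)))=-1331 / 503424000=-0.00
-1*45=-45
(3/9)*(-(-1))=1/3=0.33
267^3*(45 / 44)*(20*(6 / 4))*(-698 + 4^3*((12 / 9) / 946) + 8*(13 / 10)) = -2089044024362235 / 5203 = -401507596456.32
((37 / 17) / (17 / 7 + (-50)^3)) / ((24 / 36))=-259 / 9916474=-0.00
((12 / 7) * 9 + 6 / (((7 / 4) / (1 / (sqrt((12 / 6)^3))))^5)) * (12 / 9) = 32 * sqrt(2) / 16807 + 144 / 7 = 20.57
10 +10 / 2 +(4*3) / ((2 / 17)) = 117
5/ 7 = 0.71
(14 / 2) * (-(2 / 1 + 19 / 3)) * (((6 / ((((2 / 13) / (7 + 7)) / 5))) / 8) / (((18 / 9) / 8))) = -79625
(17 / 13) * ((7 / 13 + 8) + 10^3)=222887 / 169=1318.86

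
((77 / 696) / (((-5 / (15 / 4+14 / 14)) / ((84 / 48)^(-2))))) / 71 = -209 / 432390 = -0.00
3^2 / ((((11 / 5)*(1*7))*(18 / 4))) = 10 / 77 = 0.13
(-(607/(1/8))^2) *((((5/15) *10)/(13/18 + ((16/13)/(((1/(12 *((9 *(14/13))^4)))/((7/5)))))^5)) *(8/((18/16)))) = -0.00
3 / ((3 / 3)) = 3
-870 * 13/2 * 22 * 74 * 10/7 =-92063400/7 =-13151914.29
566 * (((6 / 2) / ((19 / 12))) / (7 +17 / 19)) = 3396 / 25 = 135.84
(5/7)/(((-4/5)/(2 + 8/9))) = -325/126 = -2.58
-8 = -8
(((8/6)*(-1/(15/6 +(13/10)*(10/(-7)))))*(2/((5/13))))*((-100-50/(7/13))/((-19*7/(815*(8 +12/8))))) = -847600/7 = -121085.71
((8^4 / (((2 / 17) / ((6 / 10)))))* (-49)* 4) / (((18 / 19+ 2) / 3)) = -20837376 / 5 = -4167475.20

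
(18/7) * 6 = 108/7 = 15.43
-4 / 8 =-1 / 2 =-0.50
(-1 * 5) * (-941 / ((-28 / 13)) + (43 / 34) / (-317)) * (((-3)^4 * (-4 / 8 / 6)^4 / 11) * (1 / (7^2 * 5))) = -65923035 / 20820681728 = -0.00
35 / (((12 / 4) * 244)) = 0.05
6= 6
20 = 20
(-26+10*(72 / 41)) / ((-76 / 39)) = 6747 / 1558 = 4.33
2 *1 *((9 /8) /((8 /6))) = 27 /16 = 1.69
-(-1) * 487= 487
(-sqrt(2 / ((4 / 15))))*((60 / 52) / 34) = -15*sqrt(30) / 884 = -0.09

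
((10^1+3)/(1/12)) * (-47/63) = -116.38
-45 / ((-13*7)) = 45 / 91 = 0.49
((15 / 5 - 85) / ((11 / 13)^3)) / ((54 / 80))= -7206160 / 35937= -200.52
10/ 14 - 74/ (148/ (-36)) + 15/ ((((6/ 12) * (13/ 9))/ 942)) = 1782083/ 91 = 19583.33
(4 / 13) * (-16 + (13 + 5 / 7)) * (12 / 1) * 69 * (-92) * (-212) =-1033555968 / 91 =-11357757.89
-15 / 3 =-5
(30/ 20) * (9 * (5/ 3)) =45/ 2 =22.50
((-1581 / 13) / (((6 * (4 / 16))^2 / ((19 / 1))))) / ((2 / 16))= -320416 / 39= -8215.79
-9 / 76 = -0.12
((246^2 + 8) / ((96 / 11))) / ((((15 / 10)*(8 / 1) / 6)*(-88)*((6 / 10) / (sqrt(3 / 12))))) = -75655 / 2304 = -32.84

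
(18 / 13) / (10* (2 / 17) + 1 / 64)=1.16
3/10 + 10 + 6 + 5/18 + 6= 1016/45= 22.58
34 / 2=17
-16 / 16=-1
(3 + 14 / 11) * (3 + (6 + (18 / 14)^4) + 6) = 2001072 / 26411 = 75.77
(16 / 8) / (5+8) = 2 / 13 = 0.15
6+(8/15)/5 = 458/75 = 6.11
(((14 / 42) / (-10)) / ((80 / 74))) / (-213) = 37 / 255600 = 0.00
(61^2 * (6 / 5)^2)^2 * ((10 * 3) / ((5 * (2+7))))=11962806624 / 625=19140490.60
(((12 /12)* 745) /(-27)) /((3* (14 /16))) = -5960 /567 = -10.51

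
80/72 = 10/9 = 1.11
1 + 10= 11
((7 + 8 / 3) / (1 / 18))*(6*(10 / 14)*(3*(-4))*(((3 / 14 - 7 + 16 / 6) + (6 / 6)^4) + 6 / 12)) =1148400 / 49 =23436.73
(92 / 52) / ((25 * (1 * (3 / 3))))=23 / 325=0.07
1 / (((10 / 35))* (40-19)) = 1 / 6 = 0.17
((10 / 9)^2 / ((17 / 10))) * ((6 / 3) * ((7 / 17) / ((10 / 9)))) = 1400 / 2601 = 0.54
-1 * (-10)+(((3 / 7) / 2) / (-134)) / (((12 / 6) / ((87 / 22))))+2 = 990267 / 82544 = 12.00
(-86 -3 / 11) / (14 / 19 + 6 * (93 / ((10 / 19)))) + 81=80.92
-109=-109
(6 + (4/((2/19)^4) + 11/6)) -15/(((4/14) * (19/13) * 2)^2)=564313663/17328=32566.58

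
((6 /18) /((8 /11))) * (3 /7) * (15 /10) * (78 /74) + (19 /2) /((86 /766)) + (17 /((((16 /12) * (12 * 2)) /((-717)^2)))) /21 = 4665121631 /356384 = 13090.15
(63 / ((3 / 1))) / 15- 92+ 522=2157 / 5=431.40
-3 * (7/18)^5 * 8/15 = -16807/1180980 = -0.01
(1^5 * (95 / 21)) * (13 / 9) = 1235 / 189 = 6.53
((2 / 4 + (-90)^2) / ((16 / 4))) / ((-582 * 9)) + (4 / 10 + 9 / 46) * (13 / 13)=1007309 / 4818960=0.21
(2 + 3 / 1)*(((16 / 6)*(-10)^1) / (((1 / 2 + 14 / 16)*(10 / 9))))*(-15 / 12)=1200 / 11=109.09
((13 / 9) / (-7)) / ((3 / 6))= -26 / 63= -0.41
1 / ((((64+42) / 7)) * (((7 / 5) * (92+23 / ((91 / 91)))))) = 1 / 2438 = 0.00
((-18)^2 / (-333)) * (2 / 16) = -9 / 74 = -0.12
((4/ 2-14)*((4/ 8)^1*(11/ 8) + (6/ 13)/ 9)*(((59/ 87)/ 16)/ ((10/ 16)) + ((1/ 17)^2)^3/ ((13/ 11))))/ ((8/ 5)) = -8534735021773/ 22713259328448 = -0.38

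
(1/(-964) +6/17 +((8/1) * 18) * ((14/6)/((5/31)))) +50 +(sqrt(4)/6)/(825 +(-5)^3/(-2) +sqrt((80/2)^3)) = 12145147841549/5692453740 - 64 * sqrt(10)/1736775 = 2133.55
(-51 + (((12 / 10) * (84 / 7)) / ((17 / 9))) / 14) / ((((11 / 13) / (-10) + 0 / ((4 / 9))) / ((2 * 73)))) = 113959716 / 1309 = 87058.61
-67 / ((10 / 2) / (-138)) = 9246 / 5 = 1849.20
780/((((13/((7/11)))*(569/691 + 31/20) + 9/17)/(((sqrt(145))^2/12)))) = 15500166500/80609891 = 192.29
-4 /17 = -0.24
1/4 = 0.25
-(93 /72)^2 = -961 /576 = -1.67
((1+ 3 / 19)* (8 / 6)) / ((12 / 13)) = 286 / 171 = 1.67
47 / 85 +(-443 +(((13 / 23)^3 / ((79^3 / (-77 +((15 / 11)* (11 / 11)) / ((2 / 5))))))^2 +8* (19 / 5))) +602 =281215900976343280784776381 / 1480450364356358806972660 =189.95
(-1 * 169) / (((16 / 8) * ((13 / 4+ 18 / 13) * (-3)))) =4394 / 723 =6.08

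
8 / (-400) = -1 / 50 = -0.02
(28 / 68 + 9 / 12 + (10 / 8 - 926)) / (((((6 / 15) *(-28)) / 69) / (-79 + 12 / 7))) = -418644735 / 952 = -439752.87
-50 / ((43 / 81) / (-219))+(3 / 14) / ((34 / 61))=422196069 / 20468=20627.13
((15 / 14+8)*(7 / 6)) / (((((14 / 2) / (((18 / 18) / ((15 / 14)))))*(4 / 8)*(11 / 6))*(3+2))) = 254 / 825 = 0.31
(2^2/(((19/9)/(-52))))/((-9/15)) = 3120/19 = 164.21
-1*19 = -19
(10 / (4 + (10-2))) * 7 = 35 / 6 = 5.83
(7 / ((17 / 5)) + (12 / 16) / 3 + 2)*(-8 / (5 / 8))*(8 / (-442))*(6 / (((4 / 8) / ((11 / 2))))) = 65.88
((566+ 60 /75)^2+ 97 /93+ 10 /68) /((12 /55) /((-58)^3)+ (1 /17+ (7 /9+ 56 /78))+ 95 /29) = 37959144155862501 /570741171895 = 66508.51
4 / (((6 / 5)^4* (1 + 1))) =625 / 648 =0.96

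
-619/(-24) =619/24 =25.79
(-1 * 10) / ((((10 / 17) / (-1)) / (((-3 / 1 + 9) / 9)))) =34 / 3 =11.33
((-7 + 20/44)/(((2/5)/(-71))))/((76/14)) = 44730/209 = 214.02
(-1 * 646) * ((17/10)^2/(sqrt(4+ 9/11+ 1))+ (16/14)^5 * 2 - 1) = -31478934/16807 - 93347 * sqrt(11)/400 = -2646.96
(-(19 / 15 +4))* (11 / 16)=-869 / 240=-3.62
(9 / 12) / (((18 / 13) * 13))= 1 / 24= 0.04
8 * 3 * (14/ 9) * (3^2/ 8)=42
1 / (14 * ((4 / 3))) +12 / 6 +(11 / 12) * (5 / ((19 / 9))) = 4495 / 1064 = 4.22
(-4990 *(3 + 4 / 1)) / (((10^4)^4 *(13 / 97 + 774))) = -338821 / 75091000000000000000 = -0.00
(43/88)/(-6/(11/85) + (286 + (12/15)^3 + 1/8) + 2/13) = 69875/34381091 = 0.00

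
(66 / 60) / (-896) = -11 / 8960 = -0.00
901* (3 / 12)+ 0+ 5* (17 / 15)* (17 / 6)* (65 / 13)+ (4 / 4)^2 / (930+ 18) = 217231 / 711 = 305.53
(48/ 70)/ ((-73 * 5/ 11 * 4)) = -66/ 12775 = -0.01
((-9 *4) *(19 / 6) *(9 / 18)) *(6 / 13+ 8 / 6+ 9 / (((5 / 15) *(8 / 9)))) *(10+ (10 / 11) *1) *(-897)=197377605 / 11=17943418.64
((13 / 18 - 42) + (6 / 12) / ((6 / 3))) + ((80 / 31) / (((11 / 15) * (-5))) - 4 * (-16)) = 273367 / 12276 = 22.27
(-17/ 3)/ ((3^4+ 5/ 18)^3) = -33048/ 3131359847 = -0.00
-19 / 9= -2.11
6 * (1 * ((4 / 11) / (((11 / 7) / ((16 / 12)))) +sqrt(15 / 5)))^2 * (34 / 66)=7616 * sqrt(3) / 3993 +13866934 / 1449459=12.87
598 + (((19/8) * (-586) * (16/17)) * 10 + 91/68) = -12499.49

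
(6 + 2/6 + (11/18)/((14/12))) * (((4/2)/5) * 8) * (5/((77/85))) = 65280/539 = 121.11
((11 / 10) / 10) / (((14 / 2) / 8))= 22 / 175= 0.13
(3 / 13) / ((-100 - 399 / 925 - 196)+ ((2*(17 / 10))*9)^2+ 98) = 925 / 2957864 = 0.00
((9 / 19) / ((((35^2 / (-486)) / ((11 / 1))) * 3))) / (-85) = 16038 / 1978375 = 0.01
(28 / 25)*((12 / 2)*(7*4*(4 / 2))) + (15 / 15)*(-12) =9108 / 25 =364.32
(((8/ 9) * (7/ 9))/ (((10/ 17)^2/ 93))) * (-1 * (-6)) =250852/ 225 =1114.90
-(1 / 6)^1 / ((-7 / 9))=3 / 14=0.21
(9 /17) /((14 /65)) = 585 /238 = 2.46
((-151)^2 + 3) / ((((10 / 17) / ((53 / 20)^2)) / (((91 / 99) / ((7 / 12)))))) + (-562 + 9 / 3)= 3534506339 / 8250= 428425.01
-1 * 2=-2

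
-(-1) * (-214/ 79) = -214/ 79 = -2.71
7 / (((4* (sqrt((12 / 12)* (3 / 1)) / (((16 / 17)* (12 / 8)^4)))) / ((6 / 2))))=14.44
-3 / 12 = -1 / 4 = -0.25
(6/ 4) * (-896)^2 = 1204224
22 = 22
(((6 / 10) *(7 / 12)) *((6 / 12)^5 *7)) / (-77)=-7 / 7040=-0.00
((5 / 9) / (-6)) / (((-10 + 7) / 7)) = 35 / 162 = 0.22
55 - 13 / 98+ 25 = 7827 / 98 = 79.87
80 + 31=111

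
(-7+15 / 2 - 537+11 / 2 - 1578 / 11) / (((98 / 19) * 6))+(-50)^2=5343013 / 2156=2478.21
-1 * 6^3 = -216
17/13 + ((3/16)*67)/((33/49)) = 45671/2288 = 19.96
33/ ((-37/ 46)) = -1518/ 37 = -41.03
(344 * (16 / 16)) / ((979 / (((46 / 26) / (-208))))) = -989 / 330902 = -0.00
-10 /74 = -5 /37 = -0.14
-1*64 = -64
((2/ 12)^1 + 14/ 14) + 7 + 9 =103/ 6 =17.17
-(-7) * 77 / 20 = 539 / 20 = 26.95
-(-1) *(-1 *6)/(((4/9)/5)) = -135/2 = -67.50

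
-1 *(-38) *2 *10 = 760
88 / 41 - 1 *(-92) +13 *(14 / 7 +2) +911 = 43343 / 41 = 1057.15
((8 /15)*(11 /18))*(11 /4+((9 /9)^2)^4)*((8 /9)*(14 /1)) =1232 /81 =15.21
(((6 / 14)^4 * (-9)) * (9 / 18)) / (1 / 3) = -0.46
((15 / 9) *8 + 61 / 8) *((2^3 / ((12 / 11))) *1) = 5533 / 36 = 153.69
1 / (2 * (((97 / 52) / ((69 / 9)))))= 2.05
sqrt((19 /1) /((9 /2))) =sqrt(38) /3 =2.05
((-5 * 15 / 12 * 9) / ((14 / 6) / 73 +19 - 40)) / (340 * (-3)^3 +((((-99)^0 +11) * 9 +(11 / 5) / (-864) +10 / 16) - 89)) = -0.00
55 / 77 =5 / 7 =0.71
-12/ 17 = -0.71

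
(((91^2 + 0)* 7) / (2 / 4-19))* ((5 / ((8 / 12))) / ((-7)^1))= 124215 / 37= 3357.16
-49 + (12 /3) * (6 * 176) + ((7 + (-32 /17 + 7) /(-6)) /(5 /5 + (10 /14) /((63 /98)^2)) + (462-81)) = 34250713 /7514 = 4558.25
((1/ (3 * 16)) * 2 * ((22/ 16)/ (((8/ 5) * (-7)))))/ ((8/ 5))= -275/ 86016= -0.00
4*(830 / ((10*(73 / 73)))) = 332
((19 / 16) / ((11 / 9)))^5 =146211169851 / 168874213376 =0.87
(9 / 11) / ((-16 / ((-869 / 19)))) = 711 / 304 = 2.34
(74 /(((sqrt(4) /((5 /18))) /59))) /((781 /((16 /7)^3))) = 22353920 /2410947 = 9.27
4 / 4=1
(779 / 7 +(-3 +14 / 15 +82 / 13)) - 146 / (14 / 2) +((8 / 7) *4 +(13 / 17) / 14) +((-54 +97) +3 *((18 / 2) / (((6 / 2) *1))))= 7021631 / 46410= 151.30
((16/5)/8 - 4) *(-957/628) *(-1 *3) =-25839/1570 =-16.46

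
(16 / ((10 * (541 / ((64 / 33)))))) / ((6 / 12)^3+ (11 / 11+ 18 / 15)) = 4096 / 1660329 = 0.00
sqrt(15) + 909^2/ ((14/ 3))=sqrt(15) + 2478843/ 14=177064.09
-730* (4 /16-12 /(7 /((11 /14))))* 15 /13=1177125 /1274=923.96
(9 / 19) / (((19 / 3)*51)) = 9 / 6137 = 0.00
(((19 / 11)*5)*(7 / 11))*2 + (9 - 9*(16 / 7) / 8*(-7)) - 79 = -4962 / 121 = -41.01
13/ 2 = 6.50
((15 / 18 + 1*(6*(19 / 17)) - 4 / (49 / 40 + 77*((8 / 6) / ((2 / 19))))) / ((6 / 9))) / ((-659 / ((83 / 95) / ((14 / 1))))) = -7475630969 / 6984340512520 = -0.00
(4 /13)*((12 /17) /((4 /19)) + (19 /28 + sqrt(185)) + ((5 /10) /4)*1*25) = 6813 /3094 + 4*sqrt(185) /13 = 6.39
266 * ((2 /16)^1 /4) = 133 /16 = 8.31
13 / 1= 13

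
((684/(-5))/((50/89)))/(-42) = 5073/875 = 5.80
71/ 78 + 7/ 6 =27/ 13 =2.08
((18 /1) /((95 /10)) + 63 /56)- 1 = 307 /152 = 2.02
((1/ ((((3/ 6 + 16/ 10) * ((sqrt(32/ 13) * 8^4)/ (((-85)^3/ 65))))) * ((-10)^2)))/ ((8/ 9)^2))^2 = 439907195025/ 5603111255146496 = 0.00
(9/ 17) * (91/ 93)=273/ 527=0.52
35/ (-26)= -35/ 26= -1.35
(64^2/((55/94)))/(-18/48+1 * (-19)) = -3080192/8525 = -361.31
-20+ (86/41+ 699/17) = 23.22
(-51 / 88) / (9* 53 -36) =-17 / 12936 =-0.00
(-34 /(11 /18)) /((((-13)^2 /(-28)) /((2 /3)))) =11424 /1859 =6.15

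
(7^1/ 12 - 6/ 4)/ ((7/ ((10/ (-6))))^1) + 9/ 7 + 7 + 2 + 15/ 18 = 2857/ 252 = 11.34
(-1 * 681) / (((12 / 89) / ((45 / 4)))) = -909135 / 16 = -56820.94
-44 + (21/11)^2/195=-345913/7865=-43.98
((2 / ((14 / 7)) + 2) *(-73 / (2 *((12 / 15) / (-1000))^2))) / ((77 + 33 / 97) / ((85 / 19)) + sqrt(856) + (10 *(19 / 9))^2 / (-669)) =141922482477230493298828125 / 28930976832841592069 - 17076849178580192373046875 *sqrt(214) / 28930976832841592069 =-3729230.61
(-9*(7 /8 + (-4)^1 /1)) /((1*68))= 225 /544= 0.41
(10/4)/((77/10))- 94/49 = -859/539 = -1.59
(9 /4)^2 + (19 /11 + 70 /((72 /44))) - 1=76931 /1584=48.57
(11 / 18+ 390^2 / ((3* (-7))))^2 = 832698225529 / 15876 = 52450127.58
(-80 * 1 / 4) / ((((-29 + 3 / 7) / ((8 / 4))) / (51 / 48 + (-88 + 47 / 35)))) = -47933 / 400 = -119.83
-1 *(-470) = 470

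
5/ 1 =5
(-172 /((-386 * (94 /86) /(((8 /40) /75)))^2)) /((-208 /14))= 556549 /1203389474625000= 0.00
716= 716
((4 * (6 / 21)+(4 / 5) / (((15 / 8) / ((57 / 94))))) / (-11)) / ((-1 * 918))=524 / 3775275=0.00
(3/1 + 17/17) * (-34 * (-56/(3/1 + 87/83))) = 5644/3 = 1881.33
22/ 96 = 11/ 48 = 0.23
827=827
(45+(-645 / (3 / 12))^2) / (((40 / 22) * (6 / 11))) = 53695323 / 8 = 6711915.38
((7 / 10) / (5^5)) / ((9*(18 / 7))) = 49 / 5062500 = 0.00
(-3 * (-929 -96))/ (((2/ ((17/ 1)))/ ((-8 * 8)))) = -1672800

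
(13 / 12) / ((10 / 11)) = 143 / 120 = 1.19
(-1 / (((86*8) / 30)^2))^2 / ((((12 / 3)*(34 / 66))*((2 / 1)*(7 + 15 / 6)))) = 1670625 / 18092404293632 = 0.00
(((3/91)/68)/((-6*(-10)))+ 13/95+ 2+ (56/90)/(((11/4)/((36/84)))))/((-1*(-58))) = 0.04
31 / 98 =0.32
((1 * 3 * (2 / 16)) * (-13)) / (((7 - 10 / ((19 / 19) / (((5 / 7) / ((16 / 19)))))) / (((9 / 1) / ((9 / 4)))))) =1092 / 83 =13.16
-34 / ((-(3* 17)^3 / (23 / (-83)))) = -46 / 647649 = -0.00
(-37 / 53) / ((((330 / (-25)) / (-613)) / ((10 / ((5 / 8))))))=-518.72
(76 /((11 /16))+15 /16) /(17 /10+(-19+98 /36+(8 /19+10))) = -16775955 /625504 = -26.82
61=61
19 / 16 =1.19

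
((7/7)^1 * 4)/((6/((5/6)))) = 5/9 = 0.56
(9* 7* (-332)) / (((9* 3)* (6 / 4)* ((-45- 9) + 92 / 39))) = 10.00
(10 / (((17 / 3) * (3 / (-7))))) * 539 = -37730 / 17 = -2219.41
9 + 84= 93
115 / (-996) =-115 / 996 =-0.12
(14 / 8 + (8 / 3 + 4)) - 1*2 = 77 / 12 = 6.42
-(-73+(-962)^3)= 890277201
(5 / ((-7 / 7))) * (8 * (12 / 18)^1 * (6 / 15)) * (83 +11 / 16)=-892.67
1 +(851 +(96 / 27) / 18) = 69028 / 81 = 852.20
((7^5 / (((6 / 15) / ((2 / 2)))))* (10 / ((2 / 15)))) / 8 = 6302625 / 16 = 393914.06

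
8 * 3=24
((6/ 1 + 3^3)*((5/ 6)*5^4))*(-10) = -171875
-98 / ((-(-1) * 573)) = -98 / 573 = -0.17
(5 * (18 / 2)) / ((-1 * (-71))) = 45 / 71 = 0.63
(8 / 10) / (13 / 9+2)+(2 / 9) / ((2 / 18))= 346 / 155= 2.23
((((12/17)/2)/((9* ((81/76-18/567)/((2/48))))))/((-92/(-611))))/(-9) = -0.00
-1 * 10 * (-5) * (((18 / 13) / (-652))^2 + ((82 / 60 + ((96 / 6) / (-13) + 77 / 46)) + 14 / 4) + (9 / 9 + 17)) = 722187273055 / 619642218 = 1165.49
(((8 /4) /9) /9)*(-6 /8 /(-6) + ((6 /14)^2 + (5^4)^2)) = 51041707 /5292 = 9645.07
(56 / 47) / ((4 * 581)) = 2 / 3901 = 0.00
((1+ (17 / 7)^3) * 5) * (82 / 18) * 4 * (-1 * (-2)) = 957760 / 343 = 2792.30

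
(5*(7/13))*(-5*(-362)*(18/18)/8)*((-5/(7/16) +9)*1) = -76925/52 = -1479.33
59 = 59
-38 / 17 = -2.24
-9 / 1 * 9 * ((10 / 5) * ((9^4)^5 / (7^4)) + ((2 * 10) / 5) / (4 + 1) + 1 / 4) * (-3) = 118172508262033360198023 / 48020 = 2460901879675830074.93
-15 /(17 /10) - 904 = -15518 /17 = -912.82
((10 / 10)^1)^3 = 1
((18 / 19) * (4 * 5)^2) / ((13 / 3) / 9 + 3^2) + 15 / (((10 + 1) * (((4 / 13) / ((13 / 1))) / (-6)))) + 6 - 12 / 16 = -502377 / 1672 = -300.46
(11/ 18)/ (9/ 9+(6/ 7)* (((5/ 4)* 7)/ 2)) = 22/ 171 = 0.13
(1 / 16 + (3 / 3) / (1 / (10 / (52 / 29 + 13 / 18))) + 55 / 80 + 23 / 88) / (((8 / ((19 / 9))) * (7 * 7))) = 10948123 / 407639232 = 0.03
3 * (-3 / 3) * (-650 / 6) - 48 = 277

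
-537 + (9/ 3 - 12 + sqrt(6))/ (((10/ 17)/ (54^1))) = -6816/ 5 + 459 * sqrt(6)/ 5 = -1138.34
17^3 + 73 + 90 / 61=304236 / 61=4987.48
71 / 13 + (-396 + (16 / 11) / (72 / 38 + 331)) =-353228323 / 904475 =-390.53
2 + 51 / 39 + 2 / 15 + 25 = 5546 / 195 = 28.44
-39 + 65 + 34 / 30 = 407 / 15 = 27.13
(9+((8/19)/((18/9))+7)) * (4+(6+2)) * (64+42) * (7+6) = 5093088/19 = 268057.26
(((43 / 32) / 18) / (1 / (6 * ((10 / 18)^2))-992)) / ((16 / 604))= -162325 / 57108096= -0.00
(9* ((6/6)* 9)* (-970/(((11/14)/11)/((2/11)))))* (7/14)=-1099980/11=-99998.18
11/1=11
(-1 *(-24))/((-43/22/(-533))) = 6544.74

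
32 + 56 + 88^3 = 681560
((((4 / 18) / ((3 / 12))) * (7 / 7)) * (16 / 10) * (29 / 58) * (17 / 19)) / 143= 544 / 122265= 0.00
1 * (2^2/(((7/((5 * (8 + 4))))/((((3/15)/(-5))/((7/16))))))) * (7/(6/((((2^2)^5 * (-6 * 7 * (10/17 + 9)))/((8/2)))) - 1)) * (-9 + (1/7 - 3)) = -886636544/3407985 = -260.16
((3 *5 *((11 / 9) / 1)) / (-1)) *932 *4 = -205040 / 3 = -68346.67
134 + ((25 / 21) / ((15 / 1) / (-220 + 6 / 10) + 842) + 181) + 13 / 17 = 104115934297 / 329724843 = 315.77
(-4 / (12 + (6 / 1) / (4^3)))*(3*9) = -384 / 43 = -8.93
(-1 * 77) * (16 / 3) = -1232 / 3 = -410.67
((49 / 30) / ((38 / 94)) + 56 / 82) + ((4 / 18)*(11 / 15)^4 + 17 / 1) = 21.79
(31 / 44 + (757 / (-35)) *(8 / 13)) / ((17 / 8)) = -504718 / 85085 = -5.93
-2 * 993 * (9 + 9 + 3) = -41706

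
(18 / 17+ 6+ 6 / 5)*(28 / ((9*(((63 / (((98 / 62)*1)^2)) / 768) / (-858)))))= -54846984192 / 81685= -671444.99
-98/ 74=-49/ 37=-1.32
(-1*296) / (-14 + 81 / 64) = 18944 / 815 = 23.24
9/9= 1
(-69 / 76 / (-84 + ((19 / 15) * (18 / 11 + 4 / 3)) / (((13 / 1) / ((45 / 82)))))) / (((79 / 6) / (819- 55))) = 463610862 / 737833061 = 0.63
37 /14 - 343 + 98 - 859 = -15419 /14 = -1101.36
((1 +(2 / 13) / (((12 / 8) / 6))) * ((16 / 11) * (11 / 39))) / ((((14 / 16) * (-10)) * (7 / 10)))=-128 / 1183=-0.11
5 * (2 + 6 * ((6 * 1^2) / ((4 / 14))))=640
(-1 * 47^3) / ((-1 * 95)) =103823 / 95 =1092.87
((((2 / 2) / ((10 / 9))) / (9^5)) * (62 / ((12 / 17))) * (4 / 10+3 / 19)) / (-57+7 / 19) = -27931 / 2117890800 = -0.00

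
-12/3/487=-0.01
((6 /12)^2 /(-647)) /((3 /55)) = -55 /7764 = -0.01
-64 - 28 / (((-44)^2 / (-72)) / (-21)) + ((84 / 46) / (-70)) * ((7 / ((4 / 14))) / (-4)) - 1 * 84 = -169.71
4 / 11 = 0.36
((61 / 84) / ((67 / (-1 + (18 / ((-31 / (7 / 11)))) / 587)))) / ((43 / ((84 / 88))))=-12217873 / 50747939176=-0.00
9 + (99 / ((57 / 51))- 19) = 1493 / 19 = 78.58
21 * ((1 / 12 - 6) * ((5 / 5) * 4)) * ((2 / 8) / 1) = -497 / 4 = -124.25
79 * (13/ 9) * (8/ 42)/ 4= 1027/ 189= 5.43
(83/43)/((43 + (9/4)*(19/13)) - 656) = -4316/1363315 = -0.00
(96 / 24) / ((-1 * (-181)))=4 / 181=0.02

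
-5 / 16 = -0.31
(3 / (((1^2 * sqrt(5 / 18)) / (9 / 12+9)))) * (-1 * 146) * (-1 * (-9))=-230607 * sqrt(10) / 10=-72924.34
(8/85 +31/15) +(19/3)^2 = 32338/765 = 42.27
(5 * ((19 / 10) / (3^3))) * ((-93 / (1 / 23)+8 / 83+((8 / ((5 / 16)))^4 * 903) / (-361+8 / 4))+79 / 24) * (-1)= 9192385786559639 / 24135570000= 380864.67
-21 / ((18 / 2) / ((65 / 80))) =-91 / 48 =-1.90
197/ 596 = 0.33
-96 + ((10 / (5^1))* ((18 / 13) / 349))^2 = -1976098128 / 20584369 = -96.00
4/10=2/5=0.40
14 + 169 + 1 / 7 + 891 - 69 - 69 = 6553 / 7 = 936.14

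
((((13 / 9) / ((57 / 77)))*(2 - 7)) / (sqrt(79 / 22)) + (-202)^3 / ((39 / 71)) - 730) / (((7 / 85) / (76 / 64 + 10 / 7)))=-148728451055 / 312 - 17807075*sqrt(1738) / 4539024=-476693916.93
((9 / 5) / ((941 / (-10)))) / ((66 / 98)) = -294 / 10351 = -0.03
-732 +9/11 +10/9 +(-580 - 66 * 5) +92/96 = -1639.11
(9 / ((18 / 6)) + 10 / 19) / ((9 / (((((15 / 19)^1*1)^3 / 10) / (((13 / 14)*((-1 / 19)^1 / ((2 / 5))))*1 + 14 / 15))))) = 1055250 / 44398307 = 0.02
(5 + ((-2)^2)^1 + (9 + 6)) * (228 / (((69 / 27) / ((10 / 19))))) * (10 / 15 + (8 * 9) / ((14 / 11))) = 10385280 / 161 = 64504.84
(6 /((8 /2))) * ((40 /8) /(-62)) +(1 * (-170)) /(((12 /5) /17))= -447995 /372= -1204.29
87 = 87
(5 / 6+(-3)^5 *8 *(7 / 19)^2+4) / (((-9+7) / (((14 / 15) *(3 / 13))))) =302113 / 10830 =27.90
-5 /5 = -1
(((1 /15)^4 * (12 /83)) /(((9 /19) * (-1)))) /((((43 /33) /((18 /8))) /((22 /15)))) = -4598 /301134375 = -0.00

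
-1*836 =-836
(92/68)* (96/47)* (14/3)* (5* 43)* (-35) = -77537600/799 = -97043.30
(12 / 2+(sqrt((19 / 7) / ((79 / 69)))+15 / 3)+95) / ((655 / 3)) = 3*sqrt(724983) / 362215+318 / 655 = 0.49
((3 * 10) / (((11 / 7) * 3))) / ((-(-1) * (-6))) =-35 / 33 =-1.06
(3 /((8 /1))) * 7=21 /8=2.62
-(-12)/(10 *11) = 6/55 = 0.11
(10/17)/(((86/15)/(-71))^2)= 90.21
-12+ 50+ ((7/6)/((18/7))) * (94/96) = 199295/5184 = 38.44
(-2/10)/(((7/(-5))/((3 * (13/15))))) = 13/35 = 0.37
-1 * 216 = -216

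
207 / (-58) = -207 / 58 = -3.57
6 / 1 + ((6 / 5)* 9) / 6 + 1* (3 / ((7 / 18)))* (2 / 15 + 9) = 2739 / 35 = 78.26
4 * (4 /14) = 1.14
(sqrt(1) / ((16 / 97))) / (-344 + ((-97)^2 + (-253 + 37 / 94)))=4559 / 6626920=0.00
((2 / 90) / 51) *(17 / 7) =1 / 945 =0.00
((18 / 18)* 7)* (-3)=-21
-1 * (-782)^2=-611524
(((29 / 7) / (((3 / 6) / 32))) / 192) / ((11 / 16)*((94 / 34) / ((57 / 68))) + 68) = 2204 / 112147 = 0.02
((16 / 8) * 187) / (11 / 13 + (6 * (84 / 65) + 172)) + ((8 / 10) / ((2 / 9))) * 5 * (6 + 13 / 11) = 1304636 / 9933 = 131.34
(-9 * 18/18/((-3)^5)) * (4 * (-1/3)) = -4/81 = -0.05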